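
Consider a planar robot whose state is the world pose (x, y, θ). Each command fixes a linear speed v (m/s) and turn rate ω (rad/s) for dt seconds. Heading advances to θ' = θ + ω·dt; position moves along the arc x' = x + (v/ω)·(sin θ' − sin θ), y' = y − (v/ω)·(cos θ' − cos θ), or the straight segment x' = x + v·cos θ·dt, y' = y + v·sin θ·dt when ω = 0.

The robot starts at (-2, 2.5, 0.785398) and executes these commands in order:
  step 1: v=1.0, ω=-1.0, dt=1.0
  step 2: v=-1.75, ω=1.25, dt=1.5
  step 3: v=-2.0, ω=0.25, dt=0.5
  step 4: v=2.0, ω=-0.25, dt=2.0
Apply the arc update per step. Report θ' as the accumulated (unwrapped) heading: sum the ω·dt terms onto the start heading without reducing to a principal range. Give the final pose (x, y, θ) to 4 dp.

(-2.4809, 4.2450, 1.2854)

step 1: θ'=-0.2146 (R=-1.0000) → pose (-1.0799, 2.7700, -0.2146)
step 2: θ'=1.6604 (R=-1.4000) → pose (-2.7725, 1.2768, 1.6604)
step 3: θ'=1.7854 (R=-8.0000) → pose (-2.6210, 0.2890, 1.7854)
step 4: θ'=1.2854 (R=-8.0000) → pose (-2.4809, 4.2450, 1.2854)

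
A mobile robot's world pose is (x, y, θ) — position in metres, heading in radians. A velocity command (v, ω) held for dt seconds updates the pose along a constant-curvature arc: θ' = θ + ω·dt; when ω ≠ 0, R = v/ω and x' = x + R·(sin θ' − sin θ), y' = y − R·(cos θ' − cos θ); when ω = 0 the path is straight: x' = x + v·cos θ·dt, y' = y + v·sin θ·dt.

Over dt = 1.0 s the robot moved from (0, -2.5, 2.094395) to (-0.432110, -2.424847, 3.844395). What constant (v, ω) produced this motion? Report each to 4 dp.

Δθ = 3.844395 − 2.094395 = 1.750000
ω = Δθ/dt = 1.750000/1.0 = 1.7500
R = Δx/(sin θ' − sin θ) = 0.2857
v = R·ω = 0.2857·1.7500 = 0.5000

v = 0.5000, ω = 1.7500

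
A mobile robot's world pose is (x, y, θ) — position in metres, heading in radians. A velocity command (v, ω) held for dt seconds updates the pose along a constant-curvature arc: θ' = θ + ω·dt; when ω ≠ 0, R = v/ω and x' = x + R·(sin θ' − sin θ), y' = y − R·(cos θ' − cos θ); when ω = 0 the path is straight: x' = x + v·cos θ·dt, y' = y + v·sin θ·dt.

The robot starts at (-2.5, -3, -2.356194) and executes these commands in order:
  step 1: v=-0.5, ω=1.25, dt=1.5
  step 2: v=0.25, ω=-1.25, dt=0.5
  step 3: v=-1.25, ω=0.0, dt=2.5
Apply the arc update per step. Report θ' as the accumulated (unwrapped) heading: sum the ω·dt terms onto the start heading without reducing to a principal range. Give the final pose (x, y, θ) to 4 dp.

step 1: θ'=-0.4812 (R=-0.4000) → pose (-2.5977, -2.3626, -0.4812)
step 2: θ'=-1.1062 (R=-0.2000) → pose (-2.5115, -2.4503, -1.1062)
step 3: θ'=-1.1062 (straight) → pose (-3.9117, 0.3435, -1.1062)

(-3.9117, 0.3435, -1.1062)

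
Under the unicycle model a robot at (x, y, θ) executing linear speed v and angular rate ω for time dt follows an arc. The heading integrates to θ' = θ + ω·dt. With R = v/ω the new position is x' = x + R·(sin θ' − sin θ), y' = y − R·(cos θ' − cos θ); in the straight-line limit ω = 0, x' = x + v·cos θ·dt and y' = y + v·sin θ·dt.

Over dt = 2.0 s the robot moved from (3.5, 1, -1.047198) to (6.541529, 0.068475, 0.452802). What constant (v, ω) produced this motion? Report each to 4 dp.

Δθ = 0.452802 − -1.047198 = 1.500000
ω = Δθ/dt = 1.500000/2.0 = 0.7500
R = Δx/(sin θ' − sin θ) = 2.3333
v = R·ω = 2.3333·0.7500 = 1.7500

v = 1.7500, ω = 0.7500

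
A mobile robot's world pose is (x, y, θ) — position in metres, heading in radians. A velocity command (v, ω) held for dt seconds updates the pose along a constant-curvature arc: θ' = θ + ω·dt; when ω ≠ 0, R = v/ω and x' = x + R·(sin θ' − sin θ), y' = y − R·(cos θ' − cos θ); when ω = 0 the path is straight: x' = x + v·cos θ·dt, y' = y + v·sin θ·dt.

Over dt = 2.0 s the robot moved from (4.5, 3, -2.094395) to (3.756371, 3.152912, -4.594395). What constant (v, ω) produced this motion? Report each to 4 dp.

v = 0.5000, ω = -1.2500

Δθ = -4.594395 − -2.094395 = -2.500000
ω = Δθ/dt = -2.500000/2.0 = -1.2500
R = Δx/(sin θ' − sin θ) = -0.4000
v = R·ω = -0.4000·-1.2500 = 0.5000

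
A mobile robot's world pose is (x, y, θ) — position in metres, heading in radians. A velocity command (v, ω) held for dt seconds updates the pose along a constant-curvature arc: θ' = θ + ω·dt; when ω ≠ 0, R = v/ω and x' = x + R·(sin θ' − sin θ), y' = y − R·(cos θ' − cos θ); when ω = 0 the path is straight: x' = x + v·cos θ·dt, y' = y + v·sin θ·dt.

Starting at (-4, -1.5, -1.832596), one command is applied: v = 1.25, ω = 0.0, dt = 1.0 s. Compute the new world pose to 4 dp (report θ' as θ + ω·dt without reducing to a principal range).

(-4.3235, -2.7074, -1.8326)

θ' = -1.8326 + 0.0·1.0 = -1.8326
ω = 0 → straight: x' = -4 + 1.25·cos(-1.8326)·1.0 = -4.3235
y' = -1.5 + 1.25·sin(-1.8326)·1.0 = -2.7074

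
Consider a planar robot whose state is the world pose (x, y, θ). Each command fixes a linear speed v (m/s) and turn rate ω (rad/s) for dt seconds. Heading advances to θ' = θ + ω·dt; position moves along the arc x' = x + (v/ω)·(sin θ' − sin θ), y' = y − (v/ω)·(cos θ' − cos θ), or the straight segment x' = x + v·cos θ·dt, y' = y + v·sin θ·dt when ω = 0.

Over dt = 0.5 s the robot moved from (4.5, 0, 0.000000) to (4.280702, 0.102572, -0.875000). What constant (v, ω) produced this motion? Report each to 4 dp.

v = -0.5000, ω = -1.7500

Δθ = -0.875000 − 0.000000 = -0.875000
ω = Δθ/dt = -0.875000/0.5 = -1.7500
R = Δx/(sin θ' − sin θ) = 0.2857
v = R·ω = 0.2857·-1.7500 = -0.5000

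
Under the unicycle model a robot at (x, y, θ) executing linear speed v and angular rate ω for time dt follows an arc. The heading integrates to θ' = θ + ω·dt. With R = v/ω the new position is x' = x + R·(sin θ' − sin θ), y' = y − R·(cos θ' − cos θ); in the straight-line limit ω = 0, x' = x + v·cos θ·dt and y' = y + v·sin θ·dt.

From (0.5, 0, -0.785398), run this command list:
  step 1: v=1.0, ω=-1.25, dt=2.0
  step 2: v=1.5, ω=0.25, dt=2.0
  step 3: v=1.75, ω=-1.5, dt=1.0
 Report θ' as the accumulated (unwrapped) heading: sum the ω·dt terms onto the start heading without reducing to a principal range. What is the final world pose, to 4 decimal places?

step 1: θ'=-3.2854 (R=-0.8000) → pose (-0.1803, -1.3574, -3.2854)
step 2: θ'=-2.7854 (R=6.0000) → pose (-3.1325, -1.6721, -2.7854)
step 3: θ'=-4.2854 (R=-1.1667) → pose (-4.6012, -1.0618, -4.2854)

(-4.6012, -1.0618, -4.2854)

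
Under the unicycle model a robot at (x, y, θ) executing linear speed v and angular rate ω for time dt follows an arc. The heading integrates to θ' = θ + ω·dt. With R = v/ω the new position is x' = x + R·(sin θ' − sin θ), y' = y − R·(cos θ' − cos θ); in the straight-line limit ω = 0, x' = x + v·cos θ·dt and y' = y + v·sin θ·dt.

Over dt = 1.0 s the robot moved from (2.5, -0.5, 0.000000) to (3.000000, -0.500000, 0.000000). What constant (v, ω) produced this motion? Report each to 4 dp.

Δθ = 0.000000 − 0.000000 = 0.000000
ω = Δθ/dt = 0.000000/1.0 = 0.0000
ω = 0 → v = (Δx·cos θ + Δy·sin θ)/dt = 0.5000

v = 0.5000, ω = 0.0000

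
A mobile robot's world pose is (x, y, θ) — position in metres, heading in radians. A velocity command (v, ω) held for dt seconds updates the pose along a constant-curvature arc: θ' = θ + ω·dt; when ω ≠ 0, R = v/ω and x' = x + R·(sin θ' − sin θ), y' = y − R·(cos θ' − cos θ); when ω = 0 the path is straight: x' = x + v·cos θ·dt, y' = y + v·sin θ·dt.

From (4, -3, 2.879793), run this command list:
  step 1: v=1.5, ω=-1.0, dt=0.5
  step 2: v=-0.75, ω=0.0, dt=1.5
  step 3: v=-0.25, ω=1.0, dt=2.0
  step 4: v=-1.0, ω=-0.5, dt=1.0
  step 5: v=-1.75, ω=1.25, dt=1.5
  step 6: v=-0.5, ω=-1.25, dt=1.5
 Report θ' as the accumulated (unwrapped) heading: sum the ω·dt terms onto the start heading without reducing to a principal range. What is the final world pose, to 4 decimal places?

(4.8164, 0.3986, 3.8798)

step 1: θ'=2.3798 (R=-1.5000) → pose (3.3529, -2.6365, 2.3798)
step 2: θ'=2.3798 (straight) → pose (4.1669, -3.4130, 2.3798)
step 3: θ'=4.3798 (R=-0.2500) → pose (4.5758, -3.3137, 4.3798)
step 4: θ'=3.8798 (R=2.0000) → pose (5.1203, -2.4874, 3.8798)
step 5: θ'=5.7548 (R=-1.4000) → pose (4.8839, -0.2427, 5.7548)
step 6: θ'=3.8798 (R=0.4000) → pose (4.8164, 0.3986, 3.8798)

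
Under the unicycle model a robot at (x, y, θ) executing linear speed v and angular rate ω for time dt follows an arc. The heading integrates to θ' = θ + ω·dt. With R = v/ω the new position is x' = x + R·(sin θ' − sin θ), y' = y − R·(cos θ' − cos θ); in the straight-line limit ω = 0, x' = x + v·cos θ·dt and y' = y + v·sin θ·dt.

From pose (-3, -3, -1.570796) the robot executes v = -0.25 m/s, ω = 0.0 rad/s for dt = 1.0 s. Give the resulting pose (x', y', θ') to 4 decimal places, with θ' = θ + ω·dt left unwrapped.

θ' = -1.5708 + 0.0·1.0 = -1.5708
ω = 0 → straight: x' = -3 + -0.25·cos(-1.5708)·1.0 = -3.0000
y' = -3 + -0.25·sin(-1.5708)·1.0 = -2.7500

(-3.0000, -2.7500, -1.5708)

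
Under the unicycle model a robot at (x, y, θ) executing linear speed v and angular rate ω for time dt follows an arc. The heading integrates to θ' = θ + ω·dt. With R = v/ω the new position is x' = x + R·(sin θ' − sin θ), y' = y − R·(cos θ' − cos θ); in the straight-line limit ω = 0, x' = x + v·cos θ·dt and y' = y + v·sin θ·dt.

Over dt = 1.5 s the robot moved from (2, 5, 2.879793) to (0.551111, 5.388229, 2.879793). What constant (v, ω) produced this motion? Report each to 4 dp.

Δθ = 2.879793 − 2.879793 = 0.000000
ω = Δθ/dt = 0.000000/1.5 = 0.0000
ω = 0 → v = (Δx·cos θ + Δy·sin θ)/dt = 1.0000

v = 1.0000, ω = 0.0000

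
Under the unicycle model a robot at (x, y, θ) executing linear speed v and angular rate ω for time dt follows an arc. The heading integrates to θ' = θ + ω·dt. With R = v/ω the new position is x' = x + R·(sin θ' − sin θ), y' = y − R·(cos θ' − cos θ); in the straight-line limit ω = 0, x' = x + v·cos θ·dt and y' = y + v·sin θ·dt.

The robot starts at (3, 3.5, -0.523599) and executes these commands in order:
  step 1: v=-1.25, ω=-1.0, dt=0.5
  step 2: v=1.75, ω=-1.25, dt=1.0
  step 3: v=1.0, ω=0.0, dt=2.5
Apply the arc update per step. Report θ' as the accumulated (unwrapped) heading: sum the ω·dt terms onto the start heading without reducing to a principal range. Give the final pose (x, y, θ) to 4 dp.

(0.8143, 0.3913, -2.2736)

step 1: θ'=-1.0236 (R=1.2500) → pose (2.5575, 3.9322, -1.0236)
step 2: θ'=-2.2736 (R=-1.4000) → pose (2.4302, 2.2988, -2.2736)
step 3: θ'=-2.2736 (straight) → pose (0.8143, 0.3913, -2.2736)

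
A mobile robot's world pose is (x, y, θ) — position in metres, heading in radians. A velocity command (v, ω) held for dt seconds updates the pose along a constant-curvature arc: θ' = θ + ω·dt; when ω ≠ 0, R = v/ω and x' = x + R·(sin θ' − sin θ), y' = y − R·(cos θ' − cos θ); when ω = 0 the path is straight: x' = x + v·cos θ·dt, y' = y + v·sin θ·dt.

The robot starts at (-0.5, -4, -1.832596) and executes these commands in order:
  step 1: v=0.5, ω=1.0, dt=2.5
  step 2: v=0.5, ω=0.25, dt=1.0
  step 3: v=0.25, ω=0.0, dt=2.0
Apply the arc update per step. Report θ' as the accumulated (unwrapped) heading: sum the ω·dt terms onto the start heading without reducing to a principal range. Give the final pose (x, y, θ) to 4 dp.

step 1: θ'=0.6674 (R=0.5000) → pose (0.2924, -4.5221, 0.6674)
step 2: θ'=0.9174 (R=2.0000) → pose (0.6426, -4.1670, 0.9174)
step 3: θ'=0.9174 (straight) → pose (0.9465, -3.7700, 0.9174)

(0.9465, -3.7700, 0.9174)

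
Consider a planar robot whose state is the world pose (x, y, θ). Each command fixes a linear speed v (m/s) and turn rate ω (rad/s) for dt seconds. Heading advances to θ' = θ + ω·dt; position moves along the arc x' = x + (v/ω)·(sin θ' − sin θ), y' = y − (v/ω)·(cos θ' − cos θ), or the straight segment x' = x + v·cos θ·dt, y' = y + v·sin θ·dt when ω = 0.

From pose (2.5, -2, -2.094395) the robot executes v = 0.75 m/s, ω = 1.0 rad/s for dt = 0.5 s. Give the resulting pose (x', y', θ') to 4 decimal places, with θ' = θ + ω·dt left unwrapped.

θ' = -2.0944 + 1.0·0.5 = -1.5944
R = v/ω = 0.75/1.0 = 0.7500
x' = 2.5 + 0.7500·(sin -1.5944 − sin -2.0944) = 2.3997
y' = -2 − 0.7500·(cos -1.5944 − cos -2.0944) = -2.3573

(2.3997, -2.3573, -1.5944)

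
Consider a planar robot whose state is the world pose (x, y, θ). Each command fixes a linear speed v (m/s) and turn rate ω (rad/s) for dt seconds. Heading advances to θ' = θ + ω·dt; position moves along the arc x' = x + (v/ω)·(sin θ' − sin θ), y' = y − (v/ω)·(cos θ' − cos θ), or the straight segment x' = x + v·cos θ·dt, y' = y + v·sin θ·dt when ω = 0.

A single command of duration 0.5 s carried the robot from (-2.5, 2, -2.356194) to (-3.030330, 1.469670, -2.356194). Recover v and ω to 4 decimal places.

v = 1.5000, ω = 0.0000

Δθ = -2.356194 − -2.356194 = 0.000000
ω = Δθ/dt = 0.000000/0.5 = 0.0000
ω = 0 → v = (Δx·cos θ + Δy·sin θ)/dt = 1.5000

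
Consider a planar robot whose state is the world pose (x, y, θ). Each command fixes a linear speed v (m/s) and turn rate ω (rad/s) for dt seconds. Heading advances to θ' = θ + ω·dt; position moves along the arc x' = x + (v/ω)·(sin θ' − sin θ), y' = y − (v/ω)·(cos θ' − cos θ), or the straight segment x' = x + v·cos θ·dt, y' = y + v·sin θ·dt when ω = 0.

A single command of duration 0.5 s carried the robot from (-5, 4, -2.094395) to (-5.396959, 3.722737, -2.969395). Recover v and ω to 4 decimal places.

Δθ = -2.969395 − -2.094395 = -0.875000
ω = Δθ/dt = -0.875000/0.5 = -1.7500
R = Δx/(sin θ' − sin θ) = -0.5714
v = R·ω = -0.5714·-1.7500 = 1.0000

v = 1.0000, ω = -1.7500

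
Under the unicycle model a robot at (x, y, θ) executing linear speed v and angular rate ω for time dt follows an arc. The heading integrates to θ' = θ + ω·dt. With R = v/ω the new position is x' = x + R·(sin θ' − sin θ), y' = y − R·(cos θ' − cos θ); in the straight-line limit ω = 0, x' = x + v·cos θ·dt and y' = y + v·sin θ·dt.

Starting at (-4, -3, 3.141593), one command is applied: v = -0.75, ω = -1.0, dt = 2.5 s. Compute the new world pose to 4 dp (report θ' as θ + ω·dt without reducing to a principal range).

θ' = 3.1416 + -1.0·2.5 = 0.6416
R = v/ω = -0.75/-1.0 = 0.7500
x' = -4 + 0.7500·(sin 0.6416 − sin 3.1416) = -3.5511
y' = -3 − 0.7500·(cos 0.6416 − cos 3.1416) = -4.3509

(-3.5511, -4.3509, 0.6416)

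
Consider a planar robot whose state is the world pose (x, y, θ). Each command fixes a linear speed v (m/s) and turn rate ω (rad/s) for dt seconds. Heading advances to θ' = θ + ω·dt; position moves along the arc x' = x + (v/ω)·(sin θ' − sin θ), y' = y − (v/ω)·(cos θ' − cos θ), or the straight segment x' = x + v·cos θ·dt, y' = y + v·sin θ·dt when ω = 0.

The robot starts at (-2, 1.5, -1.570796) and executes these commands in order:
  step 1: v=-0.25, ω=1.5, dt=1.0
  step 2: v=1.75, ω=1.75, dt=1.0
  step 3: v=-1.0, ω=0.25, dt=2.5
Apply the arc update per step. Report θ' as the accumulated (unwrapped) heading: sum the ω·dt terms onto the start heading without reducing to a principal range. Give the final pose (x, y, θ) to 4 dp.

step 1: θ'=-0.0708 (R=-0.1667) → pose (-2.1549, 1.6662, -0.0708)
step 2: θ'=1.6792 (R=1.0000) → pose (-1.0900, 2.7719, 1.6792)
step 3: θ'=2.3042 (R=-4.0000) → pose (-0.0851, 0.5271, 2.3042)

(-0.0851, 0.5271, 2.3042)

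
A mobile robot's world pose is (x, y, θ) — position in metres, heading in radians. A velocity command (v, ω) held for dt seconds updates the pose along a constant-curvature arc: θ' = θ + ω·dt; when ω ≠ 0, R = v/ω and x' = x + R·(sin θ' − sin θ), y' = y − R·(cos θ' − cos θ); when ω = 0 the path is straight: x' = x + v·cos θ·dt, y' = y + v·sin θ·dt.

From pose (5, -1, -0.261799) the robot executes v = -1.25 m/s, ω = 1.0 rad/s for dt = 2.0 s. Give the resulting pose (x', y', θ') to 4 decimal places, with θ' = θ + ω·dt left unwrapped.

θ' = -0.2618 + 1.0·2.0 = 1.7382
R = v/ω = -1.25/1.0 = -1.2500
x' = 5 + -1.2500·(sin 1.7382 − sin -0.2618) = 3.4440
y' = -1 − -1.2500·(cos 1.7382 − cos -0.2618) = -2.4157

(3.4440, -2.4157, 1.7382)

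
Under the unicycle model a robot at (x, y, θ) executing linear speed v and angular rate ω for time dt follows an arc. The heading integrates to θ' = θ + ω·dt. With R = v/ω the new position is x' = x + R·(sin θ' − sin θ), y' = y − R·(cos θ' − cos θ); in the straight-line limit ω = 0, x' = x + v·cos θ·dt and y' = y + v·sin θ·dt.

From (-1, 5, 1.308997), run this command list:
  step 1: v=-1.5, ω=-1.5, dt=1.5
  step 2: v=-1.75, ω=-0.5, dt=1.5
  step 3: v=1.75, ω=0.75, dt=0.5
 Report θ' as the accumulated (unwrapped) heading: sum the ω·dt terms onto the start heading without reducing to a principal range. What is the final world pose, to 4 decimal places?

(-3.3618, 6.2831, -1.3160)

step 1: θ'=-0.9410 (R=1.0000) → pose (-2.7741, 4.6698, -0.9410)
step 2: θ'=-1.6910 (R=3.5000) → pose (-3.4203, 7.1510, -1.6910)
step 3: θ'=-1.3160 (R=2.3333) → pose (-3.3618, 6.2831, -1.3160)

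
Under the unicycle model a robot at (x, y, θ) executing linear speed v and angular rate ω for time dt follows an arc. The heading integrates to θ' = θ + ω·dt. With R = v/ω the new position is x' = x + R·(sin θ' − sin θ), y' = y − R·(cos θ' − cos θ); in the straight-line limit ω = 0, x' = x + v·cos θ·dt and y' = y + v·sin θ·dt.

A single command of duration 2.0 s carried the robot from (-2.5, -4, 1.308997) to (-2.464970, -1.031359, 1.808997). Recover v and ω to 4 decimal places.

v = 1.5000, ω = 0.2500

Δθ = 1.808997 − 1.308997 = 0.500000
ω = Δθ/dt = 0.500000/2.0 = 0.2500
R = −Δy/(cos θ' − cos θ) = 6.0000
v = R·ω = 6.0000·0.2500 = 1.5000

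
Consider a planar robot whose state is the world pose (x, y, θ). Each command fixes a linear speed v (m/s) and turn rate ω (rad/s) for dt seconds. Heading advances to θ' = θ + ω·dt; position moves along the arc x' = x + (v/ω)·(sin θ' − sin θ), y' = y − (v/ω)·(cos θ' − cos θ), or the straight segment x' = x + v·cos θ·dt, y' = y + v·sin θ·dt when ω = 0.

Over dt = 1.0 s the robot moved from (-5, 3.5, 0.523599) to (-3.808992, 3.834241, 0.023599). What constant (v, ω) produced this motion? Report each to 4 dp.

v = 1.2500, ω = -0.5000

Δθ = 0.023599 − 0.523599 = -0.500000
ω = Δθ/dt = -0.500000/1.0 = -0.5000
R = Δx/(sin θ' − sin θ) = -2.5000
v = R·ω = -2.5000·-0.5000 = 1.2500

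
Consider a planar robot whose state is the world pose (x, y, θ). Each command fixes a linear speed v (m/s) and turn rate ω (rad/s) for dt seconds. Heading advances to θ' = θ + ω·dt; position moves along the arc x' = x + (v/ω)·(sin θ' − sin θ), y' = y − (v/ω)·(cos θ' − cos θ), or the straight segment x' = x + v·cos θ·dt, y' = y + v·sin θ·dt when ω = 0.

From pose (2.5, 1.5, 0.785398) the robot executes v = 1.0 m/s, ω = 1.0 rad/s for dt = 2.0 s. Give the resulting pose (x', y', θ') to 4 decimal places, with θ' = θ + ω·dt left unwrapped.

θ' = 0.7854 + 1.0·2.0 = 2.7854
R = v/ω = 1.0/1.0 = 1.0000
x' = 2.5 + 1.0000·(sin 2.7854 − sin 0.7854) = 2.1416
y' = 1.5 − 1.0000·(cos 2.7854 − cos 0.7854) = 3.1443

(2.1416, 3.1443, 2.7854)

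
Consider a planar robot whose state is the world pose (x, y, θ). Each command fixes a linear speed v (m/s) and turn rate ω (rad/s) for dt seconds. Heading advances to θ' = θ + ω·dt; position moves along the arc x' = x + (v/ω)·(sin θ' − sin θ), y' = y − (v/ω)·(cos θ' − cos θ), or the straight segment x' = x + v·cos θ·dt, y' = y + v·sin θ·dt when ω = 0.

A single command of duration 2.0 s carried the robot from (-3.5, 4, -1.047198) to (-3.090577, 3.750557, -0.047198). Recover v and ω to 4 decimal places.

Δθ = -0.047198 − -1.047198 = 1.000000
ω = Δθ/dt = 1.000000/2.0 = 0.5000
R = Δx/(sin θ' − sin θ) = 0.5000
v = R·ω = 0.5000·0.5000 = 0.2500

v = 0.2500, ω = 0.5000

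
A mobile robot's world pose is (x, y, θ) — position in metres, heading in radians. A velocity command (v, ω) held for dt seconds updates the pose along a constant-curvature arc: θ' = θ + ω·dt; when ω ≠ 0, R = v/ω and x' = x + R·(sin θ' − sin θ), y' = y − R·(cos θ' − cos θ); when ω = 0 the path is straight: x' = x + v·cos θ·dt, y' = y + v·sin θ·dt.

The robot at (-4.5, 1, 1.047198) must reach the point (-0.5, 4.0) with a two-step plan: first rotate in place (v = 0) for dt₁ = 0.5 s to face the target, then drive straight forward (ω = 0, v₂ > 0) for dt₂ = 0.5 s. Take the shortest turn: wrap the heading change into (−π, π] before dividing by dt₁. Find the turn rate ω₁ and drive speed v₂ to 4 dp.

heading to target = atan2(4−1, -0.5−-4.5) = 0.6435
Δθ = wrap(0.6435 − 1.0472) = -0.4037; ω₁ = Δθ/dt₁ = -0.8074
distance = √((-0.5−-4.5)² + (4−1)²) = 5.0000; v₂ = distance/dt₂ = 10.0000

ω₁ = -0.8074, v₂ = 10.0000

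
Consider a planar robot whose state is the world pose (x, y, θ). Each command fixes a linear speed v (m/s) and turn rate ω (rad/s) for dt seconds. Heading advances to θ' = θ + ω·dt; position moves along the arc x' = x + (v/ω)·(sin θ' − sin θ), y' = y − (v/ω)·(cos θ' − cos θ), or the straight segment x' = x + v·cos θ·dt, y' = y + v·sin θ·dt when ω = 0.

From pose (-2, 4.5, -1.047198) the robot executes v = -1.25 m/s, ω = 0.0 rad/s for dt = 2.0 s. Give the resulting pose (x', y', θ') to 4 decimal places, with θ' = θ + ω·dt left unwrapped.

(-3.2500, 6.6651, -1.0472)

θ' = -1.0472 + 0.0·2.0 = -1.0472
ω = 0 → straight: x' = -2 + -1.25·cos(-1.0472)·2.0 = -3.2500
y' = 4.5 + -1.25·sin(-1.0472)·2.0 = 6.6651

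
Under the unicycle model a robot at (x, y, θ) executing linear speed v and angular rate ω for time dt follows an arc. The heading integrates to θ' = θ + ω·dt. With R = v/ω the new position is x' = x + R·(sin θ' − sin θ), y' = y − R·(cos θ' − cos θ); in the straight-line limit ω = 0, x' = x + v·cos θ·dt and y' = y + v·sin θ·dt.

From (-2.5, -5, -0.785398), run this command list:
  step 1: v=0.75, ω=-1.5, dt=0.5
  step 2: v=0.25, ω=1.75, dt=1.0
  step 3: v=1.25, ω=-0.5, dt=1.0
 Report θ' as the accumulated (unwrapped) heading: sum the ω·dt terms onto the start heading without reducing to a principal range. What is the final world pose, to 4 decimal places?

(-0.9444, -5.5142, -0.2854)

step 1: θ'=-1.5354 (R=-0.5000) → pose (-2.3539, -5.3359, -1.5354)
step 2: θ'=0.2146 (R=0.1429) → pose (-2.1807, -5.4704, 0.2146)
step 3: θ'=-0.2854 (R=-2.5000) → pose (-0.9444, -5.5142, -0.2854)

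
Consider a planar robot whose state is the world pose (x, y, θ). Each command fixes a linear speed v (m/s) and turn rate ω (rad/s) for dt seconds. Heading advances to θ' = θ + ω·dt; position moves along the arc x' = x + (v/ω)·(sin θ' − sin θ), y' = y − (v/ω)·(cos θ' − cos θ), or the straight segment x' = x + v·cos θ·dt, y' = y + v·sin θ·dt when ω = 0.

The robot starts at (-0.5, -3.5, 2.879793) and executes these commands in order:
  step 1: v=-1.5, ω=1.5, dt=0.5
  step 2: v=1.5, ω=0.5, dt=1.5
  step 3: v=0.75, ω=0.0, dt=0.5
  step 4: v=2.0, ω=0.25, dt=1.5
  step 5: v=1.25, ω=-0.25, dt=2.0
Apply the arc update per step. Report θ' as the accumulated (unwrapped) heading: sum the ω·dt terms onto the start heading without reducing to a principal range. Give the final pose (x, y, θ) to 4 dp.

(-2.2642, -10.8138, 4.2548)

step 1: θ'=3.6298 (R=-1.0000) → pose (0.2279, -3.4173, 3.6298)
step 2: θ'=4.3798 (R=3.0000) → pose (-1.2006, -5.0873, 4.3798)
step 3: θ'=4.3798 (straight) → pose (-1.3231, -5.4417, 4.3798)
step 4: θ'=4.7548 (R=8.0000) → pose (-1.7543, -8.3929, 4.7548)
step 5: θ'=4.2548 (R=-5.0000) → pose (-2.2642, -10.8138, 4.2548)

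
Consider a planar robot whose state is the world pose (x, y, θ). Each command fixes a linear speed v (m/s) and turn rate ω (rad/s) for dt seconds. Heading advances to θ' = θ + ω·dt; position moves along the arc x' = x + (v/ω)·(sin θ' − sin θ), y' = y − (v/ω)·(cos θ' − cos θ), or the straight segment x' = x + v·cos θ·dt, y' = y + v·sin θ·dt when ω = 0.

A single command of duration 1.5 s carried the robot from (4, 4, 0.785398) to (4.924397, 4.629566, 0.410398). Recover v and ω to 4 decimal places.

v = 0.7500, ω = -0.2500

Δθ = 0.410398 − 0.785398 = -0.375000
ω = Δθ/dt = -0.375000/1.5 = -0.2500
R = Δx/(sin θ' − sin θ) = -3.0000
v = R·ω = -3.0000·-0.2500 = 0.7500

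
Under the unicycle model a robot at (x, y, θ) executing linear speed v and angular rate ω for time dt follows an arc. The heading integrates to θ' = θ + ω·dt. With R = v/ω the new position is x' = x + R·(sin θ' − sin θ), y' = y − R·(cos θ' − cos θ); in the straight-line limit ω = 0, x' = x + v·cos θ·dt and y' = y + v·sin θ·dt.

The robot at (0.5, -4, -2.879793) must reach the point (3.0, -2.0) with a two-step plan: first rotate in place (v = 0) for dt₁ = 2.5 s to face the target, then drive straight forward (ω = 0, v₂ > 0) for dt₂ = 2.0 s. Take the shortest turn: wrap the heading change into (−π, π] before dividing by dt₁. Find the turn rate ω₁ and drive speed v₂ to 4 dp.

heading to target = atan2(-2−-4, 3−0.5) = 0.6747
Δθ = wrap(0.6747 − -2.8798) = -2.7287; ω₁ = Δθ/dt₁ = -1.0915
distance = √((3−0.5)² + (-2−-4)²) = 3.2016; v₂ = distance/dt₂ = 1.6008

ω₁ = -1.0915, v₂ = 1.6008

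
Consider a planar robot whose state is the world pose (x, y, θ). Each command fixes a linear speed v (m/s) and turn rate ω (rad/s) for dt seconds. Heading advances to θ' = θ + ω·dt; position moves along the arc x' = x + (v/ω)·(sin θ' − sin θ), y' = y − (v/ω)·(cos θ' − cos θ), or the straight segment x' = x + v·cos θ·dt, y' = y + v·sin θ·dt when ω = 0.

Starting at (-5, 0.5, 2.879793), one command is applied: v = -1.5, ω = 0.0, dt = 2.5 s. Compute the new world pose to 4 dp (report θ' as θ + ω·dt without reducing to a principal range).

(-1.3778, -0.4706, 2.8798)

θ' = 2.8798 + 0.0·2.5 = 2.8798
ω = 0 → straight: x' = -5 + -1.5·cos(2.8798)·2.5 = -1.3778
y' = 0.5 + -1.5·sin(2.8798)·2.5 = -0.4706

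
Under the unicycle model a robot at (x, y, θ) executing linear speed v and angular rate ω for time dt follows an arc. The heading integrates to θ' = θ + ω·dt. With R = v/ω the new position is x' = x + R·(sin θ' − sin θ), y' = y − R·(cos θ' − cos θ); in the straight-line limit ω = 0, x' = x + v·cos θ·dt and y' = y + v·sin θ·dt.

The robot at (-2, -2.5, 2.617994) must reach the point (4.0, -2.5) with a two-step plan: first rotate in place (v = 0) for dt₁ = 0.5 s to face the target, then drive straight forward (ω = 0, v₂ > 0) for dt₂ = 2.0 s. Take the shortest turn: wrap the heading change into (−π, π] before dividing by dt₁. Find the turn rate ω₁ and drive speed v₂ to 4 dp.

heading to target = atan2(-2.5−-2.5, 4−-2) = 0.0000
Δθ = wrap(0.0000 − 2.6180) = -2.6180; ω₁ = Δθ/dt₁ = -5.2360
distance = √((4−-2)² + (-2.5−-2.5)²) = 6.0000; v₂ = distance/dt₂ = 3.0000

ω₁ = -5.2360, v₂ = 3.0000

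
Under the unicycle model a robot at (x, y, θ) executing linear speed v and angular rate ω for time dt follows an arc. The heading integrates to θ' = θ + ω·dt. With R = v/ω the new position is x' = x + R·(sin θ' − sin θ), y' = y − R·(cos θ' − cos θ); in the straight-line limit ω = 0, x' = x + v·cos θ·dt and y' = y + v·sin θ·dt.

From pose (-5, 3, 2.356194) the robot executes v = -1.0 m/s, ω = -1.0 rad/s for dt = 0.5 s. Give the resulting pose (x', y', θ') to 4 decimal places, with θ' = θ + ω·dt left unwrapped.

(-4.7476, 2.5744, 1.8562)

θ' = 2.3562 + -1.0·0.5 = 1.8562
R = v/ω = -1.0/-1.0 = 1.0000
x' = -5 + 1.0000·(sin 1.8562 − sin 2.3562) = -4.7476
y' = 3 − 1.0000·(cos 1.8562 − cos 2.3562) = 2.5744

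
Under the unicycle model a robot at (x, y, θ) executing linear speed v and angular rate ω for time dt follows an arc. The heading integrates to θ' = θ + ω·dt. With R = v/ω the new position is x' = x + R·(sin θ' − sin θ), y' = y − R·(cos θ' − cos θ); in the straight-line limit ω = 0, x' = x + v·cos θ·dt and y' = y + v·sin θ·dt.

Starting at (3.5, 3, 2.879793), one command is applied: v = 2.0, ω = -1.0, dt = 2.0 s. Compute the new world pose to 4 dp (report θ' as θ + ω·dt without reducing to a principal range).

(2.4764, 6.2065, 0.8798)

θ' = 2.8798 + -1.0·2.0 = 0.8798
R = v/ω = 2.0/-1.0 = -2.0000
x' = 3.5 + -2.0000·(sin 0.8798 − sin 2.8798) = 2.4764
y' = 3 − -2.0000·(cos 0.8798 − cos 2.8798) = 6.2065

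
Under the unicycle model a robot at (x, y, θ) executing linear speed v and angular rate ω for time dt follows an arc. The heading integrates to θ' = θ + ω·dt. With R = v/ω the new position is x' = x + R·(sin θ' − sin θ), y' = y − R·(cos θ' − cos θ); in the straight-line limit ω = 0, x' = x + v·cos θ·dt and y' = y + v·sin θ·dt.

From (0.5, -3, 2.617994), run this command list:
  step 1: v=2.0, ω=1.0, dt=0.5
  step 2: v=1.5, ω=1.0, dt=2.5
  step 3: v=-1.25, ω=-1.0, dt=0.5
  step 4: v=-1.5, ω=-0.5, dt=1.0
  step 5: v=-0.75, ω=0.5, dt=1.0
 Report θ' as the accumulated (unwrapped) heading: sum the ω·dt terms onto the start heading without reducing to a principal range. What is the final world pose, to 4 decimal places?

step 1: θ'=3.1180 (R=2.0000) → pose (-0.4528, -2.7326, 3.1180)
step 2: θ'=5.6180 (R=1.5000) → pose (-1.4140, -5.4124, 5.6180)
step 3: θ'=5.1180 (R=1.2500) → pose (-1.7911, -4.9221, 5.1180)
step 4: θ'=4.6180 (R=3.0000) → pose (-2.0211, -3.4556, 4.6180)
step 5: θ'=5.1180 (R=-1.5000) → pose (-2.1362, -2.7224, 5.1180)

(-2.1362, -2.7224, 5.1180)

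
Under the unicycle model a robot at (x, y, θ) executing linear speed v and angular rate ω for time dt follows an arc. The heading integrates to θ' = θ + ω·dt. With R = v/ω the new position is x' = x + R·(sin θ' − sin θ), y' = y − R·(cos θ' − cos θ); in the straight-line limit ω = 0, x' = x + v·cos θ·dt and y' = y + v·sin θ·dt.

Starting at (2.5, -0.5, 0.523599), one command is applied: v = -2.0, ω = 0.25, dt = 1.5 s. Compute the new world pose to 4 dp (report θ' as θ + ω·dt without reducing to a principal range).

θ' = 0.5236 + 0.25·1.5 = 0.8986
R = v/ω = -2.0/0.25 = -8.0000
x' = 2.5 + -8.0000·(sin 0.8986 − sin 0.5236) = 0.2404
y' = -0.5 − -8.0000·(cos 0.8986 − cos 0.5236) = -2.4465

(0.2404, -2.4465, 0.8986)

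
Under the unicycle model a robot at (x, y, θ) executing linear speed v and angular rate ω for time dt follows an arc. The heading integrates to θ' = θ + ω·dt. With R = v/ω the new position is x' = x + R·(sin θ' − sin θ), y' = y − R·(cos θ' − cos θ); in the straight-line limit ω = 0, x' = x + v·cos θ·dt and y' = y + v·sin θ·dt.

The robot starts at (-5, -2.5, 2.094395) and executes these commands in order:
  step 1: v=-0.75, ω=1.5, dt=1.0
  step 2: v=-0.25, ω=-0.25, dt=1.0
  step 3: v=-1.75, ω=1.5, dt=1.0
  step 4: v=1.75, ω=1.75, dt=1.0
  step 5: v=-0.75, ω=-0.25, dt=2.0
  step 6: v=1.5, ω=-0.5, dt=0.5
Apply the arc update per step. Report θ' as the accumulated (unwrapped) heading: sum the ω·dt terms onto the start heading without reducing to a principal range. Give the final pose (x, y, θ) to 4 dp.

step 1: θ'=3.5944 (R=-0.5000) → pose (-4.3482, -2.6996, 3.5944)
step 2: θ'=3.3444 (R=1.0000) → pose (-4.1122, -2.6193, 3.3444)
step 3: θ'=4.8444 (R=-1.1667) → pose (-3.1906, -1.3230, 4.8444)
step 4: θ'=6.5944 (R=1.0000) → pose (-1.8931, -2.1434, 6.5944)
step 5: θ'=6.0944 (R=3.0000) → pose (-3.3748, -2.2342, 6.0944)
step 6: θ'=5.8444 (R=-3.0000) → pose (-2.6633, -2.4651, 5.8444)

(-2.6633, -2.4651, 5.8444)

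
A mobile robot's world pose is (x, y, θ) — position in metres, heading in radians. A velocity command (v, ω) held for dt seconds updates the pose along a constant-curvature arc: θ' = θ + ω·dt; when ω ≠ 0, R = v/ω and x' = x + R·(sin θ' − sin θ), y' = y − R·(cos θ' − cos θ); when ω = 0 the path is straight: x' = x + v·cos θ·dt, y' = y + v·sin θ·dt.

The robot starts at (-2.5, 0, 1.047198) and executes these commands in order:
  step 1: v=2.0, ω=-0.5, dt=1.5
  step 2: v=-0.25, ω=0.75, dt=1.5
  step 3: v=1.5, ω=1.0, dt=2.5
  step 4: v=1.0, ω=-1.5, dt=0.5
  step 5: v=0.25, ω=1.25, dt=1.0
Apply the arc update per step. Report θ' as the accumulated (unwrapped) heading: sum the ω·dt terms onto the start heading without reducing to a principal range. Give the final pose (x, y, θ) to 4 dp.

(-3.6126, 2.5077, 4.4222)

step 1: θ'=0.2972 (R=-4.0000) → pose (-0.2073, 1.8246, 0.2972)
step 2: θ'=1.4222 (R=-0.3333) → pose (-0.4393, 1.5553, 1.4222)
step 3: θ'=3.9222 (R=1.5000) → pose (-2.9783, 2.8431, 3.9222)
step 4: θ'=3.1722 (R=-0.6667) → pose (-3.4271, 2.6504, 3.1722)
step 5: θ'=4.4222 (R=0.2000) → pose (-3.6126, 2.5077, 4.4222)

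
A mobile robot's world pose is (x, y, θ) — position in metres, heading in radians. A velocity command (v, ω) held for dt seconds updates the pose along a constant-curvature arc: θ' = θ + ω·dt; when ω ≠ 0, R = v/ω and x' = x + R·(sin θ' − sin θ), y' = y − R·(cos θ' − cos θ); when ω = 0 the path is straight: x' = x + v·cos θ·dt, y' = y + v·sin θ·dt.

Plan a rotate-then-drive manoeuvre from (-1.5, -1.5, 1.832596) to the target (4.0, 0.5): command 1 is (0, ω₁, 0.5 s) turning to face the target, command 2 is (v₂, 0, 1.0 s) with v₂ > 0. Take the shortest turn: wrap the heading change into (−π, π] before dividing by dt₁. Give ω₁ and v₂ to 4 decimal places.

heading to target = atan2(0.5−-1.5, 4−-1.5) = 0.3488
Δθ = wrap(0.3488 − 1.8326) = -1.4838; ω₁ = Δθ/dt₁ = -2.9676
distance = √((4−-1.5)² + (0.5−-1.5)²) = 5.8523; v₂ = distance/dt₂ = 5.8523

ω₁ = -2.9676, v₂ = 5.8523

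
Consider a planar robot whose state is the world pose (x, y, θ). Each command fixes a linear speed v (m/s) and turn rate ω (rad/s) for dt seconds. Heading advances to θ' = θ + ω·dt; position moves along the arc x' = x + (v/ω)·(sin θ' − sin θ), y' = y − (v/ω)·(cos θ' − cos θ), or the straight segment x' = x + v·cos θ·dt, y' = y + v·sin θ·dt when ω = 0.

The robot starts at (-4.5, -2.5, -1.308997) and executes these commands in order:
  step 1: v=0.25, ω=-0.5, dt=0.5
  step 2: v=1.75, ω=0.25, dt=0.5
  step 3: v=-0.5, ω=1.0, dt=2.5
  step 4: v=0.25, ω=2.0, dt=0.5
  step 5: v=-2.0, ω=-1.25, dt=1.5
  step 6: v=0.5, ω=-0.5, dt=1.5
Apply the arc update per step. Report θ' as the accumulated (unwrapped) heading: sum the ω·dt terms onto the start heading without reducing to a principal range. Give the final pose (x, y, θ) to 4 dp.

step 1: θ'=-1.5590 (R=-0.5000) → pose (-4.4830, -2.6235, -1.5590)
step 2: θ'=-1.4340 (R=7.0000) → pose (-4.4181, -3.4955, -1.4340)
step 3: θ'=1.0660 (R=-0.5000) → pose (-5.3511, -3.3219, 1.0660)
step 4: θ'=2.0660 (R=0.1250) → pose (-5.3505, -3.2020, 2.0660)
step 5: θ'=0.1910 (R=1.6000) → pose (-6.4545, -5.5333, 0.1910)
step 6: θ'=-0.5590 (R=-1.0000) → pose (-5.7343, -5.6673, -0.5590)

(-5.7343, -5.6673, -0.5590)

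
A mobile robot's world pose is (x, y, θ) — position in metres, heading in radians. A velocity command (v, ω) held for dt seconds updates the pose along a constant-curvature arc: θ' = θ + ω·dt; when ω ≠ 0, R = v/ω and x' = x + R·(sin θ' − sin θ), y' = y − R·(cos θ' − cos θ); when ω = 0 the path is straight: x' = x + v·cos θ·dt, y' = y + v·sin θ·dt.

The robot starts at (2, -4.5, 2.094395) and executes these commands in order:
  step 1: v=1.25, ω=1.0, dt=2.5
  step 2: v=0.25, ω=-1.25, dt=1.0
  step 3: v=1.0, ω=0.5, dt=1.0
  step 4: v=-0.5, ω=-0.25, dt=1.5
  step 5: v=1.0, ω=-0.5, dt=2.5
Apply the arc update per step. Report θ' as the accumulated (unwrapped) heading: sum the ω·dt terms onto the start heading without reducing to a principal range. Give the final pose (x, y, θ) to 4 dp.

step 1: θ'=4.5944 (R=1.2500) → pose (-0.3238, -4.9778, 4.5944)
step 2: θ'=3.3444 (R=-0.2000) → pose (-0.4822, -5.1502, 3.3444)
step 3: θ'=3.8444 (R=2.0000) → pose (-1.3721, -5.5832, 3.8444)
step 4: θ'=3.4694 (R=2.0000) → pose (-0.7233, -5.2157, 3.4694)
step 5: θ'=2.2194 (R=-2.0000) → pose (-2.9611, -4.5304, 2.2194)

(-2.9611, -4.5304, 2.2194)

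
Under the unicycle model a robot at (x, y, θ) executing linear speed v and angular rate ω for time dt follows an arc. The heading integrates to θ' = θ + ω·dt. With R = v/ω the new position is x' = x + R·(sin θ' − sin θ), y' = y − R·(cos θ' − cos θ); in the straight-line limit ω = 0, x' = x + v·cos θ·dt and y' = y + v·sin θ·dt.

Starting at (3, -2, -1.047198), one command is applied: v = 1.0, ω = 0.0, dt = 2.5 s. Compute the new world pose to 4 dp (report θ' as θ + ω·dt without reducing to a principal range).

(4.2500, -4.1651, -1.0472)

θ' = -1.0472 + 0.0·2.5 = -1.0472
ω = 0 → straight: x' = 3 + 1.0·cos(-1.0472)·2.5 = 4.2500
y' = -2 + 1.0·sin(-1.0472)·2.5 = -4.1651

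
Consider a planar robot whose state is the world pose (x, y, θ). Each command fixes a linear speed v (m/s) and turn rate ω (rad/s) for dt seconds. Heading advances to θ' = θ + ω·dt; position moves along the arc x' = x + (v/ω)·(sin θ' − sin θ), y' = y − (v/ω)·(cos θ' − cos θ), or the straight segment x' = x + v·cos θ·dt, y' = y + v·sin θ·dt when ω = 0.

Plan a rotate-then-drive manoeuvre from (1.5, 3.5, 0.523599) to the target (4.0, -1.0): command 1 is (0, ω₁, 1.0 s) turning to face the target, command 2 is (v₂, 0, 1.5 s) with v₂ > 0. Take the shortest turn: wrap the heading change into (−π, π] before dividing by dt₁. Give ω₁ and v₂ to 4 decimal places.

heading to target = atan2(-1−3.5, 4−1.5) = -1.0637
Δθ = wrap(-1.0637 − 0.5236) = -1.5873; ω₁ = Δθ/dt₁ = -1.5873
distance = √((4−1.5)² + (-1−3.5)²) = 5.1478; v₂ = distance/dt₂ = 3.4319

ω₁ = -1.5873, v₂ = 3.4319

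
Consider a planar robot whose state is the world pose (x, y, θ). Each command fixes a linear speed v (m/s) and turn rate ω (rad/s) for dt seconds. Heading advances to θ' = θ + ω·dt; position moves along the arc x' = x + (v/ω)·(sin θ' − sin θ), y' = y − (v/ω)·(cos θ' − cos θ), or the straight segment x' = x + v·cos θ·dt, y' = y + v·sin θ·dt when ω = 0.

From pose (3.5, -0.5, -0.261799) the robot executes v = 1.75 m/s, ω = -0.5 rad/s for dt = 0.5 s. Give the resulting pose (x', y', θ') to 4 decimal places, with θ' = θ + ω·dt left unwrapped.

(4.3082, -0.8292, -0.5118)

θ' = -0.2618 + -0.5·0.5 = -0.5118
R = v/ω = 1.75/-0.5 = -3.5000
x' = 3.5 + -3.5000·(sin -0.5118 − sin -0.2618) = 4.3082
y' = -0.5 − -3.5000·(cos -0.5118 − cos -0.2618) = -0.8292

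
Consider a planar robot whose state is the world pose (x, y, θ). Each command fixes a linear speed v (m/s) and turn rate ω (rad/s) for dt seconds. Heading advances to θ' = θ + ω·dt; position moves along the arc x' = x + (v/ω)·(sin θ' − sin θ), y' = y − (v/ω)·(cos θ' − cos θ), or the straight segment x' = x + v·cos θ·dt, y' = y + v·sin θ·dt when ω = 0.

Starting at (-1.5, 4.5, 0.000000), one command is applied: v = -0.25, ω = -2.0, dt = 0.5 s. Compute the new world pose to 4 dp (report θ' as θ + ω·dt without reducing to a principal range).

(-1.6052, 4.5575, -1.0000)

θ' = 0.0000 + -2.0·0.5 = -1.0000
R = v/ω = -0.25/-2.0 = 0.1250
x' = -1.5 + 0.1250·(sin -1.0000 − sin 0.0000) = -1.6052
y' = 4.5 − 0.1250·(cos -1.0000 − cos 0.0000) = 4.5575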